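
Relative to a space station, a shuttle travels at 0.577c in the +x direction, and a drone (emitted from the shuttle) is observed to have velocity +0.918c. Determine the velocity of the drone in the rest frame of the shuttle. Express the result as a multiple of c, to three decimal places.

Invert the composition law: u' = (u − v)/(1 − uv/c²).
u' = (0.918 − 0.577) / (1 − (0.918)(0.577)) = 0.3410/0.4703 = 0.7250.

+0.725c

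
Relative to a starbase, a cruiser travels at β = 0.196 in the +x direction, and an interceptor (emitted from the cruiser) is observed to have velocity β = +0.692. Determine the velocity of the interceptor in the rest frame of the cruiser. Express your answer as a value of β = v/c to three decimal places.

Invert the composition law: u' = (u − v)/(1 − uv/c²).
u' = (0.692 − 0.196) / (1 − (0.692)(0.196)) = 0.4960/0.8644 = 0.5738.

β = +0.574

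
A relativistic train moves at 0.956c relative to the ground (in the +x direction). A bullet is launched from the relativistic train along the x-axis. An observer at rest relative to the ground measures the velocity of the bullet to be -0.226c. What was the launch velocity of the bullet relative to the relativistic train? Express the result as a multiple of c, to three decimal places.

Invert the composition law: u' = (u − v)/(1 − uv/c²).
u' = (-0.226 − 0.956) / (1 − (-0.226)(0.956)) = -1.1820/1.2161 = -0.9720.

-0.972c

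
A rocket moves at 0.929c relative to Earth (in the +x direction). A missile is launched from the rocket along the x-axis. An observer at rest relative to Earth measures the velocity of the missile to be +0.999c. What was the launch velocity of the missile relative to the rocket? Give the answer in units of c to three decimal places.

+0.973c

Invert the composition law: u' = (u − v)/(1 − uv/c²).
u' = (0.999 − 0.929) / (1 − (0.999)(0.929)) = 0.0700/0.0719 = 0.9732.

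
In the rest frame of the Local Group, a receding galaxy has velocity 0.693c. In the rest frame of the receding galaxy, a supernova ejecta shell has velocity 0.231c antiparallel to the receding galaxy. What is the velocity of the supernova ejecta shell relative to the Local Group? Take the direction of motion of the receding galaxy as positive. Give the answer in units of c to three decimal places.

+0.550c

With v = 0.693 and u' = -0.231 (in units of c),
u = (u' + v)/(1 + u'v/c²):
u = (-0.231 + 0.693) / (1 + (-0.231)·0.693) = 0.4620/0.8399 = 0.5501
(Galilean addition would give +0.462c.)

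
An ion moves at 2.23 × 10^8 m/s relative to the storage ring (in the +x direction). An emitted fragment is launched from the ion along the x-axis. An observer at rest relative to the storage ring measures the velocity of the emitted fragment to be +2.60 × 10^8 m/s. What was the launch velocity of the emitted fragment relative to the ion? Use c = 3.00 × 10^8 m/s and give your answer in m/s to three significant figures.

v = 0.743c, u = 0.867c.
Invert the composition law: u' = (u − v)/(1 − uv/c²).
u' = (0.867 − 0.743) / (1 − (0.867)(0.743)) = 0.1233/0.3558 = 0.3467.
u' = 0.3467 × 3.00 × 10^8 m/s.

+1.04 × 10^8 m/s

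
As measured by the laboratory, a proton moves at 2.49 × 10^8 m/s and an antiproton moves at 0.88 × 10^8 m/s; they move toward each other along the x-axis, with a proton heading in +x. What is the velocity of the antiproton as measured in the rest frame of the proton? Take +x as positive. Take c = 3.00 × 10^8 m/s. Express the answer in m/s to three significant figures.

-2.71 × 10^8 m/s

β_A = 0.830, β_B = -0.293 (dividing each by c = 3.00 × 10^8 m/s).
Transform to A's frame with the inverse velocity-addition law: u' = (u − v)/(1 − uv/c²), taking u = β_B and v = β_A.
u' = (-0.293 − 0.830) / (1 − (0.830)(-0.293)) = -1.1233/1.2435 = -0.9034.
u' = -0.9034 × 3.00 × 10^8 m/s.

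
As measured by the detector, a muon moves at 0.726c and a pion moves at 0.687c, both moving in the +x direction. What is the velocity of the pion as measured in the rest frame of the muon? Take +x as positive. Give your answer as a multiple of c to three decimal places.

β_A = 0.726, β_B = 0.687.
Transform to A's frame with the inverse velocity-addition law: u' = (u − v)/(1 − uv/c²), taking u = β_B and v = β_A.
u' = (0.687 − 0.726) / (1 − (0.726)(0.687)) = -0.0390/0.5012 = -0.0778.

-0.078c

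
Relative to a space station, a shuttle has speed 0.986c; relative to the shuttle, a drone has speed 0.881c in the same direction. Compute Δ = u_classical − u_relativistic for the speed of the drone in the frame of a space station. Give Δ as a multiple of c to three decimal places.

Δ = 0.868c

Galilean: u_cl = 0.881 + 0.986 = 1.8670.
Relativistic: u_rel = (0.881 + 0.986) / (1 + 0.881·0.986) = 1.8670/1.8687 = 0.9991.
Δ = 1.8670 − 0.9991 = 0.8679.
(The classical prediction exceeds c; the relativistic result does not.)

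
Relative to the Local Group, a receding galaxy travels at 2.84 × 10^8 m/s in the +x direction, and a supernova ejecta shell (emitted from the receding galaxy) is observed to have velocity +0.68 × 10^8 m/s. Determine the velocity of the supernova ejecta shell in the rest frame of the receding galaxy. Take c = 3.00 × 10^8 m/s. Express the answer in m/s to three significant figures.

-2.75 × 10^8 m/s

v = 0.947c, u = 0.227c.
Invert the composition law: u' = (u − v)/(1 − uv/c²).
u' = (0.227 − 0.947) / (1 − (0.227)(0.947)) = -0.7200/0.7854 = -0.9167.
u' = -0.9167 × 3.00 × 10^8 m/s.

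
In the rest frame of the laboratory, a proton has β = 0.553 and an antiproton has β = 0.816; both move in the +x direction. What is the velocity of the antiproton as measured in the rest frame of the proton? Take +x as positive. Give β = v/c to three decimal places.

β = +0.479

β_A = 0.553, β_B = 0.816.
Transform to A's frame with the inverse velocity-addition law: u' = (u − v)/(1 − uv/c²), taking u = β_B and v = β_A.
u' = (0.816 − 0.553) / (1 − (0.553)(0.816)) = 0.2630/0.5488 = 0.4793.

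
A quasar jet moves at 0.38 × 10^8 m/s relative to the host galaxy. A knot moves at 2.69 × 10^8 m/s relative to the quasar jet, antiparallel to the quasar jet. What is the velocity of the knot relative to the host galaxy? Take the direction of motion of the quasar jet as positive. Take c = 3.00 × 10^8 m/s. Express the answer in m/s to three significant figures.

In units of c (dividing by 3.00 × 10^8 m/s): v = 0.127, u' = -0.897.
u = (u' + v)/(1 + u'v/c²):
u = (-0.897 + 0.127) / (1 + (-0.897)·0.127) = -0.7700/0.8864 = -0.8687
(Galilean addition would give -0.770c.)
Converting back: u = -0.8687 × 3.00 × 10^8 m/s.

-2.61 × 10^8 m/s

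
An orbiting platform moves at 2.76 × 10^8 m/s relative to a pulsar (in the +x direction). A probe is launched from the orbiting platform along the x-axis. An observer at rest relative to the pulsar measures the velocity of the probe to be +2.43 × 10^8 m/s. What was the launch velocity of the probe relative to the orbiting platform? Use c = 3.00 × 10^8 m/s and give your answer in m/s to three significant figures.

-1.30 × 10^8 m/s

v = 0.920c, u = 0.810c.
Invert the composition law: u' = (u − v)/(1 − uv/c²).
u' = (0.810 − 0.920) / (1 − (0.810)(0.920)) = -0.1100/0.2548 = -0.4317.
u' = -0.4317 × 3.00 × 10^8 m/s.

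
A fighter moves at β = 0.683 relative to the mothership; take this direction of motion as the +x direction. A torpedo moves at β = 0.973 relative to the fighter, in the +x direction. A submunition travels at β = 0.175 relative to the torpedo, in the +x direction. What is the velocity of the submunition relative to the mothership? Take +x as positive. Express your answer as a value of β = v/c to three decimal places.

β = 0.996

Apply u = (u' + v)/(1 + u'v/c²) successively, working outward toward the mothership.
Start: velocity of the fighter relative to the mothership = 0.6830c.
Compose with the torpedo (u' = 0.973 in the fighter frame): u_1 = (0.973 + 0.683) / (1 + 0.973·0.683) = 1.6560/1.6646 = 0.9949.
Compose with the submunition (u' = 0.175 in the torpedo frame): u_2 = (0.175 + 0.995) / (1 + 0.175·0.995) = 1.1699/1.1741 = 0.9964.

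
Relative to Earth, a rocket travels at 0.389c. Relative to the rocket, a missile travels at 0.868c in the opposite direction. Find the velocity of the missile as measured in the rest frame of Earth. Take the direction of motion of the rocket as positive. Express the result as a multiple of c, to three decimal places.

-0.723c

With v = 0.389 and u' = -0.868 (in units of c),
u = (u' + v)/(1 + u'v/c²):
u = (-0.868 + 0.389) / (1 + (-0.868)·0.389) = -0.4790/0.6623 = -0.7232
(Galilean addition would give -0.479c.)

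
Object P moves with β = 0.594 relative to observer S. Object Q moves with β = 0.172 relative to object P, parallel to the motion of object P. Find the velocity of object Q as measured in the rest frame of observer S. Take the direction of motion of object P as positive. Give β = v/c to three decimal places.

With v = 0.594 and u' = 0.172 (in units of c),
u = (u' + v)/(1 + u'v/c²):
u = (0.172 + 0.594) / (1 + 0.172·0.594) = 0.7660/1.1022 = 0.6950
(Galilean addition would give +0.766c.)

β = 0.695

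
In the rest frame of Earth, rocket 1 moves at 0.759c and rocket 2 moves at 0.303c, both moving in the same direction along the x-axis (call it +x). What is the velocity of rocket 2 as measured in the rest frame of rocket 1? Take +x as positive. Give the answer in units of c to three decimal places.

β_A = 0.759, β_B = 0.303.
Transform to A's frame with the inverse velocity-addition law: u' = (u − v)/(1 − uv/c²), taking u = β_B and v = β_A.
u' = (0.303 − 0.759) / (1 − (0.759)(0.303)) = -0.4560/0.7700 = -0.5922.

-0.592c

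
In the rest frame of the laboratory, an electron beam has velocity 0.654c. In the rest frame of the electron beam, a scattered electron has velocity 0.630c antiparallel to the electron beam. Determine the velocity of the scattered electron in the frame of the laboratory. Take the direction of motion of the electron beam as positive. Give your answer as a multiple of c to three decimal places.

+0.041c

With v = 0.654 and u' = -0.630 (in units of c),
u = (u' + v)/(1 + u'v/c²):
u = (-0.630 + 0.654) / (1 + (-0.630)·0.654) = 0.0240/0.5880 = 0.0408
(Galilean addition would give +0.024c.)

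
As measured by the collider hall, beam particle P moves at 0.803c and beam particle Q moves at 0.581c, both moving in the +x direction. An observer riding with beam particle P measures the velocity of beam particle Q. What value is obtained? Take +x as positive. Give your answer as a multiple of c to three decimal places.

β_A = 0.803, β_B = 0.581.
Transform to A's frame with the inverse velocity-addition law: u' = (u − v)/(1 − uv/c²), taking u = β_B and v = β_A.
u' = (0.581 − 0.803) / (1 − (0.803)(0.581)) = -0.2220/0.5335 = -0.4162.

-0.416c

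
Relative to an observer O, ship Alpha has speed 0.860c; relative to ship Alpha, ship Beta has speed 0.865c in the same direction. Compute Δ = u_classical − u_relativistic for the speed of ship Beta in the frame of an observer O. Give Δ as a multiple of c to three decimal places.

Galilean: u_cl = 0.865 + 0.860 = 1.7250.
Relativistic: u_rel = (0.865 + 0.860) / (1 + 0.865·0.860) = 1.7250/1.7439 = 0.9892.
Δ = 1.7250 − 0.9892 = 0.7358.
(The classical prediction exceeds c; the relativistic result does not.)

Δ = 0.736c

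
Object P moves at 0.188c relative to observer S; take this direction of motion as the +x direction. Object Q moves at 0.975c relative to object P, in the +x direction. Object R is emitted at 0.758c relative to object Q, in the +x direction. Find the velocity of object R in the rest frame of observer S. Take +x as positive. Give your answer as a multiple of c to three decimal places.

0.998c

Apply u = (u' + v)/(1 + u'v/c²) successively, working outward toward observer S.
Start: velocity of object P relative to observer S = 0.1880c.
Compose with object Q (u' = 0.975 in object P frame): u_1 = (0.975 + 0.188) / (1 + 0.975·0.188) = 1.1630/1.1833 = 0.9828.
Compose with object R (u' = 0.758 in object Q frame): u_2 = (0.758 + 0.983) / (1 + 0.758·0.983) = 1.7408/1.7450 = 0.9976.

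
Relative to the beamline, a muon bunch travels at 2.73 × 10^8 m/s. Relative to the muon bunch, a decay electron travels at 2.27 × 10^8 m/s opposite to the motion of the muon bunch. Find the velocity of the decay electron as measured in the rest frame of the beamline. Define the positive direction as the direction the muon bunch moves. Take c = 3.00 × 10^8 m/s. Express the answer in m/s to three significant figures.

+1.48 × 10^8 m/s

In units of c (dividing by 3.00 × 10^8 m/s): v = 0.910, u' = -0.757.
u = (u' + v)/(1 + u'v/c²):
u = (-0.757 + 0.910) / (1 + (-0.757)·0.910) = 0.1533/0.3114 = 0.4923
(Galilean addition would give +0.153c.)
Converting back: u = 0.4923 × 3.00 × 10^8 m/s.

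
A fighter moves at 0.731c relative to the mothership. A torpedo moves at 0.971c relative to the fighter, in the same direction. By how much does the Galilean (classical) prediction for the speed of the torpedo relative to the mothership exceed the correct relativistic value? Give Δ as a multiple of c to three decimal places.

Δ = 0.707c

Galilean: u_cl = 0.971 + 0.731 = 1.7020.
Relativistic: u_rel = (0.971 + 0.731) / (1 + 0.971·0.731) = 1.7020/1.7098 = 0.9954.
Δ = 1.7020 − 0.9954 = 0.7066.
(The classical prediction exceeds c; the relativistic result does not.)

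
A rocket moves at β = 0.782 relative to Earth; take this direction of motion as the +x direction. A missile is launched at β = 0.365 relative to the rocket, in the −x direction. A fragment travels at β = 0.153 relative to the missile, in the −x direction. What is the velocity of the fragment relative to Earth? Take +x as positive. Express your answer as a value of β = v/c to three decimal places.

Apply u = (u' + v)/(1 + u'v/c²) successively, working outward toward Earth.
Start: velocity of the rocket relative to Earth = 0.7820c.
Compose with the missile (u' = -0.365 in the rocket frame): u_1 = (-0.365 + 0.782) / (1 + (-0.365)·0.782) = 0.4170/0.7146 = 0.5836.
Compose with the fragment (u' = -0.153 in the missile frame): u_2 = (-0.153 + 0.584) / (1 + (-0.153)·0.584) = 0.4306/0.9107 = 0.4728.

β = +0.473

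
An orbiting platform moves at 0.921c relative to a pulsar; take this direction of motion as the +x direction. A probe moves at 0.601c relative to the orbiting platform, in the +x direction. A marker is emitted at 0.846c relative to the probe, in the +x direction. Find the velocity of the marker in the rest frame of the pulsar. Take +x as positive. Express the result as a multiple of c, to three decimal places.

0.998c

Apply u = (u' + v)/(1 + u'v/c²) successively, working outward toward the pulsar.
Start: velocity of the orbiting platform relative to the pulsar = 0.9210c.
Compose with the probe (u' = 0.601 in the orbiting platform frame): u_1 = (0.601 + 0.921) / (1 + 0.601·0.921) = 1.5220/1.5535 = 0.9797.
Compose with the marker (u' = 0.846 in the probe frame): u_2 = (0.846 + 0.980) / (1 + 0.846·0.980) = 1.8257/1.8288 = 0.9983.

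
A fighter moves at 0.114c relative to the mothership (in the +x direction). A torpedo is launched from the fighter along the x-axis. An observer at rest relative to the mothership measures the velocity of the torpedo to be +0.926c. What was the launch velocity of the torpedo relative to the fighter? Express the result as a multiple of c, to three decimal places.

Invert the composition law: u' = (u − v)/(1 − uv/c²).
u' = (0.926 − 0.114) / (1 − (0.926)(0.114)) = 0.8120/0.8944 = 0.9078.

+0.908c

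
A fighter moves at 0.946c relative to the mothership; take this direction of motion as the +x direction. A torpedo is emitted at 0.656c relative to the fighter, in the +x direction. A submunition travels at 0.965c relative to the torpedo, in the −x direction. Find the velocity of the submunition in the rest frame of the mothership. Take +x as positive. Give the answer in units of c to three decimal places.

+0.511c

Apply u = (u' + v)/(1 + u'v/c²) successively, working outward toward the mothership.
Start: velocity of the fighter relative to the mothership = 0.9460c.
Compose with the torpedo (u' = 0.656 in the fighter frame): u_1 = (0.656 + 0.946) / (1 + 0.656·0.946) = 1.6020/1.6206 = 0.9885.
Compose with the submunition (u' = -0.965 in the torpedo frame): u_2 = (-0.965 + 0.989) / (1 + (-0.965)·0.989) = 0.0235/0.0461 = 0.5110.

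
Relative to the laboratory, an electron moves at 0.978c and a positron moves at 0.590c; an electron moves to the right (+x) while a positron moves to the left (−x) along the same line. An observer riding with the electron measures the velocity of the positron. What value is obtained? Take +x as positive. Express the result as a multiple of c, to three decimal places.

-0.994c

β_A = 0.978, β_B = -0.590.
Transform to A's frame with the inverse velocity-addition law: u' = (u − v)/(1 − uv/c²), taking u = β_B and v = β_A.
u' = (-0.590 − 0.978) / (1 − (0.978)(-0.590)) = -1.5680/1.5770 = -0.9943.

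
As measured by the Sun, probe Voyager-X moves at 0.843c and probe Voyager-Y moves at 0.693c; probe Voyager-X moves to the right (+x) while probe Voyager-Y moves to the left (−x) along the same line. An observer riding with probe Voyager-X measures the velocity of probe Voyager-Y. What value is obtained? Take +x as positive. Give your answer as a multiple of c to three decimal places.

-0.970c

β_A = 0.843, β_B = -0.693.
Transform to A's frame with the inverse velocity-addition law: u' = (u − v)/(1 − uv/c²), taking u = β_B and v = β_A.
u' = (-0.693 − 0.843) / (1 − (0.843)(-0.693)) = -1.5360/1.5842 = -0.9696.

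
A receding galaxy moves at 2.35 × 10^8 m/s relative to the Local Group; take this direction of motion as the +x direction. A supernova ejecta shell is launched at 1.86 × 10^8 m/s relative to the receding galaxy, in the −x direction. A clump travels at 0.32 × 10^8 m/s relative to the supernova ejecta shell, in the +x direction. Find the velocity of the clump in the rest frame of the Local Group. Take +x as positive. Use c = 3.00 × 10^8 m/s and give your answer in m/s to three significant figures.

Apply u = (u' + v)/(1 + u'v/c²) successively, working outward toward the Local Group.
(Dividing each given speed by c = 3.00 × 10^8 m/s to work in units of c.)
Start: velocity of the receding galaxy relative to the Local Group = 0.7833c.
Compose with the supernova ejecta shell (u' = -0.620 in the receding galaxy frame): u_1 = (-0.620 + 0.783) / (1 + (-0.620)·0.783) = 0.1633/0.5143 = 0.3176.
Compose with the clump (u' = 0.107 in the supernova ejecta shell frame): u_2 = (0.107 + 0.318) / (1 + 0.107·0.318) = 0.4242/1.0339 = 0.4103.
So u = 0.4103 × 3.00 × 10^8 m/s.

+1.23 × 10^8 m/s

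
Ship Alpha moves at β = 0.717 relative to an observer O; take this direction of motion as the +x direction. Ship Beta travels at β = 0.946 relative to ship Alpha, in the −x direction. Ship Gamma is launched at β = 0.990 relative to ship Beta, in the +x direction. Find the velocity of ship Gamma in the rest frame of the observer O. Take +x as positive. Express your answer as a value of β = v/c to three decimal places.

Apply u = (u' + v)/(1 + u'v/c²) successively, working outward toward the observer O.
Start: velocity of ship Alpha relative to the observer O = 0.7170c.
Compose with ship Beta (u' = -0.946 in ship Alpha frame): u_1 = (-0.946 + 0.717) / (1 + (-0.946)·0.717) = -0.2290/0.3217 = -0.7118.
Compose with ship Gamma (u' = 0.990 in ship Beta frame): u_2 = (0.990 + (-0.712)) / (1 + 0.990·(-0.712)) = 0.2782/0.2953 = 0.9420.

β = +0.942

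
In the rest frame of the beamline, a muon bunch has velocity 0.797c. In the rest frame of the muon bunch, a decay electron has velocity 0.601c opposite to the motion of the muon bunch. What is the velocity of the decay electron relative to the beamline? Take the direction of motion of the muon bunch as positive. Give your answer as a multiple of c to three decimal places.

With v = 0.797 and u' = -0.601 (in units of c),
u = (u' + v)/(1 + u'v/c²):
u = (-0.601 + 0.797) / (1 + (-0.601)·0.797) = 0.1960/0.5210 = 0.3762

+0.376c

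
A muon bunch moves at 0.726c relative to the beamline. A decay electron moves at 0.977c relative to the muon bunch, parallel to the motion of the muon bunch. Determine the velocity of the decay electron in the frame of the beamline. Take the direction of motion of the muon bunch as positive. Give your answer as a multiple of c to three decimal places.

0.996c

With v = 0.726 and u' = 0.977 (in units of c),
u = (u' + v)/(1 + u'v/c²):
u = (0.977 + 0.726) / (1 + 0.977·0.726) = 1.7030/1.7093 = 0.9963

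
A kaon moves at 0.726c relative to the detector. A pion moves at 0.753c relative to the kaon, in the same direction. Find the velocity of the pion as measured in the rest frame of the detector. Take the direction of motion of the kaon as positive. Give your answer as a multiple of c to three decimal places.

0.956c

With v = 0.726 and u' = 0.753 (in units of c),
u = (u' + v)/(1 + u'v/c²):
u = (0.753 + 0.726) / (1 + 0.753·0.726) = 1.4790/1.5467 = 0.9562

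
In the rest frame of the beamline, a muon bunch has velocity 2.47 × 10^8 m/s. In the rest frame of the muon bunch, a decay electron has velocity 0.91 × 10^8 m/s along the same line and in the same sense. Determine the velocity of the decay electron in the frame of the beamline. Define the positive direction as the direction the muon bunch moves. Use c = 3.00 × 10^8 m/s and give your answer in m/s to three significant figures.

In units of c (dividing by 3.00 × 10^8 m/s): v = 0.823, u' = 0.303.
u = (u' + v)/(1 + u'v/c²):
u = (0.303 + 0.823) / (1 + 0.303·0.823) = 1.1267/1.2497 = 0.9015
(Galilean addition would give +1.127c, exceeding c.)
Converting back: u = 0.9015 × 3.00 × 10^8 m/s.

2.70 × 10^8 m/s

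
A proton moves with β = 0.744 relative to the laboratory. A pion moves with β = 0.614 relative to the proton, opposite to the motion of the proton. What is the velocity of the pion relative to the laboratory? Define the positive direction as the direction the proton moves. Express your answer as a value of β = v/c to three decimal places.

With v = 0.744 and u' = -0.614 (in units of c),
u = (u' + v)/(1 + u'v/c²):
u = (-0.614 + 0.744) / (1 + (-0.614)·0.744) = 0.1300/0.5432 = 0.2393

β = +0.239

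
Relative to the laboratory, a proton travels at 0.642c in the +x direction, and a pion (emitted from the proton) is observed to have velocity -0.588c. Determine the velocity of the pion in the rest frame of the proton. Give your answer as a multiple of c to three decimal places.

Invert the composition law: u' = (u − v)/(1 − uv/c²).
u' = (-0.588 − 0.642) / (1 − (-0.588)(0.642)) = -1.2300/1.3775 = -0.8929.

-0.893c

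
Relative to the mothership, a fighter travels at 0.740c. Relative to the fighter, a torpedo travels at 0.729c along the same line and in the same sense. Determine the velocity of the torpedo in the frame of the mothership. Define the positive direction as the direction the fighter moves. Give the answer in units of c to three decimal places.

With v = 0.740 and u' = 0.729 (in units of c),
u = (u' + v)/(1 + u'v/c²):
u = (0.729 + 0.740) / (1 + 0.729·0.740) = 1.4690/1.5395 = 0.9542
(Galilean addition would give +1.469c, exceeding c.)

0.954c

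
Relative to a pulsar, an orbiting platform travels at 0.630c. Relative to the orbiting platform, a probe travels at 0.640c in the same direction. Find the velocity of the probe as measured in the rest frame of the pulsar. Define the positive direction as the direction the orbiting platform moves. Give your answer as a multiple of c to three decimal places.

0.905c

With v = 0.630 and u' = 0.640 (in units of c),
u = (u' + v)/(1 + u'v/c²):
u = (0.640 + 0.630) / (1 + 0.640·0.630) = 1.2700/1.4032 = 0.9051
(Galilean addition would give +1.270c, exceeding c.)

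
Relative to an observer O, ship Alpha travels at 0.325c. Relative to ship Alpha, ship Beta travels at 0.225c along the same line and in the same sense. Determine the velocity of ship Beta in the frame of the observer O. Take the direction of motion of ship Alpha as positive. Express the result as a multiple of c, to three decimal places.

0.513c

With v = 0.325 and u' = 0.225 (in units of c),
u = (u' + v)/(1 + u'v/c²):
u = (0.225 + 0.325) / (1 + 0.225·0.325) = 0.5500/1.0731 = 0.5125
(Galilean addition would give +0.550c.)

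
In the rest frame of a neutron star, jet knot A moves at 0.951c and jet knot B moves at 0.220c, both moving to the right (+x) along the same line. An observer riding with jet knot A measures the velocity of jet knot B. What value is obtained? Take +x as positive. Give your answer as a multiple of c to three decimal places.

-0.924c

β_A = 0.951, β_B = 0.220.
Transform to A's frame with the inverse velocity-addition law: u' = (u − v)/(1 − uv/c²), taking u = β_B and v = β_A.
u' = (0.220 − 0.951) / (1 − (0.951)(0.220)) = -0.7310/0.7908 = -0.9244.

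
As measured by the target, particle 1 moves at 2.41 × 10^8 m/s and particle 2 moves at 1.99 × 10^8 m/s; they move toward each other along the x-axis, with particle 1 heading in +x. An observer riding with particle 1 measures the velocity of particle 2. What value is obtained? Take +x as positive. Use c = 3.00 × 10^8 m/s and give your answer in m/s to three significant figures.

β_A = 0.803, β_B = -0.663 (dividing each by c = 3.00 × 10^8 m/s).
Transform to A's frame with the inverse velocity-addition law: u' = (u − v)/(1 − uv/c²), taking u = β_B and v = β_A.
u' = (-0.663 − 0.803) / (1 − (0.803)(-0.663)) = -1.4667/1.5329 = -0.9568.
u' = -0.9568 × 3.00 × 10^8 m/s.

-2.87 × 10^8 m/s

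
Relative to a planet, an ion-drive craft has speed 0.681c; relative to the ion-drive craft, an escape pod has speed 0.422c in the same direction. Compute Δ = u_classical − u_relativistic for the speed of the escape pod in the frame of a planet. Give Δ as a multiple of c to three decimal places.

Δ = 0.246c

Galilean: u_cl = 0.422 + 0.681 = 1.1030.
Relativistic: u_rel = (0.422 + 0.681) / (1 + 0.422·0.681) = 1.1030/1.2874 = 0.8568.
Δ = 1.1030 − 0.8568 = 0.2462.
(The classical prediction exceeds c; the relativistic result does not.)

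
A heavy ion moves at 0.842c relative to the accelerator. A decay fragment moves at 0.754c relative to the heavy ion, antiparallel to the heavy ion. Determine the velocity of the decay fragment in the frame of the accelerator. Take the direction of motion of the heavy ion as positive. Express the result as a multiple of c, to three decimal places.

With v = 0.842 and u' = -0.754 (in units of c),
u = (u' + v)/(1 + u'v/c²):
u = (-0.754 + 0.842) / (1 + (-0.754)·0.842) = 0.0880/0.3651 = 0.2410

+0.241c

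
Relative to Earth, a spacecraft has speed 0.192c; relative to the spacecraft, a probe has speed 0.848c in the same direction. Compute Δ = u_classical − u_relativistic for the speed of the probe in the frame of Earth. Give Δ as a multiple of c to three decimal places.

Galilean: u_cl = 0.848 + 0.192 = 1.0400.
Relativistic: u_rel = (0.848 + 0.192) / (1 + 0.848·0.192) = 1.0400/1.1628 = 0.8944.
Δ = 1.0400 − 0.8944 = 0.1456.
(The classical prediction exceeds c; the relativistic result does not.)

Δ = 0.146c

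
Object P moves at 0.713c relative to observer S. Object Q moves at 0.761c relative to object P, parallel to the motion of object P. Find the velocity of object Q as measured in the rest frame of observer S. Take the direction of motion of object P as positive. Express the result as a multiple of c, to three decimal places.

With v = 0.713 and u' = 0.761 (in units of c),
u = (u' + v)/(1 + u'v/c²):
u = (0.761 + 0.713) / (1 + 0.761·0.713) = 1.4740/1.5426 = 0.9555
(Galilean addition would give +1.474c, exceeding c.)

0.956c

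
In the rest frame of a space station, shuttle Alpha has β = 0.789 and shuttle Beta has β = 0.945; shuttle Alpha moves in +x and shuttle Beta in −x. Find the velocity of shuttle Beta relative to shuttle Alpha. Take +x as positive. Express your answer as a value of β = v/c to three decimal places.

β = -0.993

β_A = 0.789, β_B = -0.945.
Transform to A's frame with the inverse velocity-addition law: u' = (u − v)/(1 − uv/c²), taking u = β_B and v = β_A.
u' = (-0.945 − 0.789) / (1 − (0.789)(-0.945)) = -1.7340/1.7456 = -0.9934.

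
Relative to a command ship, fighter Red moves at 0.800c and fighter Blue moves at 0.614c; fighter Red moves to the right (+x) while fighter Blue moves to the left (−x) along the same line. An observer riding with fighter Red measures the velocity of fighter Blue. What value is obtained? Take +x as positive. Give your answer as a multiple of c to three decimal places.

-0.948c

β_A = 0.800, β_B = -0.614.
Transform to A's frame with the inverse velocity-addition law: u' = (u − v)/(1 − uv/c²), taking u = β_B and v = β_A.
u' = (-0.614 − 0.800) / (1 − (0.800)(-0.614)) = -1.4140/1.4912 = -0.9482.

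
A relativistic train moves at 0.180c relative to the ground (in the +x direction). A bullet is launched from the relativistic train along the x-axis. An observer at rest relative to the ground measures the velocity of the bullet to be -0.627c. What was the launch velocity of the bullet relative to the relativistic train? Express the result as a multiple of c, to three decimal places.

Invert the composition law: u' = (u − v)/(1 − uv/c²).
u' = (-0.627 − 0.180) / (1 − (-0.627)(0.180)) = -0.8070/1.1129 = -0.7252.

-0.725c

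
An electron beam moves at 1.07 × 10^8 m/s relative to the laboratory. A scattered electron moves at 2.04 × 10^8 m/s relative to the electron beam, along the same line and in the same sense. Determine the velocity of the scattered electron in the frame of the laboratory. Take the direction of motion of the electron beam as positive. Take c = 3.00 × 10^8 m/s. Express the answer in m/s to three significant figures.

2.50 × 10^8 m/s

In units of c (dividing by 3.00 × 10^8 m/s): v = 0.357, u' = 0.680.
u = (u' + v)/(1 + u'v/c²):
u = (0.680 + 0.357) / (1 + 0.680·0.357) = 1.0367/1.2425 = 0.8343
(Galilean addition would give +1.037c, exceeding c.)
Converting back: u = 0.8343 × 3.00 × 10^8 m/s.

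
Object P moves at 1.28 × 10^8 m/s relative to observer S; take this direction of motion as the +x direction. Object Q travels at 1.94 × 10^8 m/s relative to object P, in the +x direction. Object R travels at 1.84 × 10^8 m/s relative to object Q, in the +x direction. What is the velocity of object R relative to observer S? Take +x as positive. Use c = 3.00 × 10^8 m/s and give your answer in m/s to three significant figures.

2.88 × 10^8 m/s

Apply u = (u' + v)/(1 + u'v/c²) successively, working outward toward observer S.
(Dividing each given speed by c = 3.00 × 10^8 m/s to work in units of c.)
Start: velocity of object P relative to observer S = 0.4267c.
Compose with object Q (u' = 0.647 in object P frame): u_1 = (0.647 + 0.427) / (1 + 0.647·0.427) = 1.0733/1.2759 = 0.8412.
Compose with object R (u' = 0.613 in object Q frame): u_2 = (0.613 + 0.841) / (1 + 0.613·0.841) = 1.4546/1.5160 = 0.9595.
So u = 0.9595 × 3.00 × 10^8 m/s.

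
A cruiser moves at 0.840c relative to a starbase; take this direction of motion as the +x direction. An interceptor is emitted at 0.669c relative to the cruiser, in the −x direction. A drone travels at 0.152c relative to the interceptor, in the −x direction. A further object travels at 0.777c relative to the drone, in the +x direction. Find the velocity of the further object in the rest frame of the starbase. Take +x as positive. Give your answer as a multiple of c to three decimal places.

+0.861c

Apply u = (u' + v)/(1 + u'v/c²) successively, working outward toward the starbase.
Start: velocity of the cruiser relative to the starbase = 0.8400c.
Compose with the interceptor (u' = -0.669 in the cruiser frame): u_1 = (-0.669 + 0.840) / (1 + (-0.669)·0.840) = 0.1710/0.4380 = 0.3904.
Compose with the drone (u' = -0.152 in the interceptor frame): u_2 = (-0.152 + 0.390) / (1 + (-0.152)·0.390) = 0.2384/0.9407 = 0.2534.
Compose with the further object (u' = 0.777 in the drone frame): u_3 = (0.777 + 0.253) / (1 + 0.777·0.253) = 1.0304/1.1969 = 0.8609.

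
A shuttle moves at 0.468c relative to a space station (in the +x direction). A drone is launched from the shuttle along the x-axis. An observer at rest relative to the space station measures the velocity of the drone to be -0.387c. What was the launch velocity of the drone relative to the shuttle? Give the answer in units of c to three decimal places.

-0.724c

Invert the composition law: u' = (u − v)/(1 − uv/c²).
u' = (-0.387 − 0.468) / (1 − (-0.387)(0.468)) = -0.8550/1.1811 = -0.7239.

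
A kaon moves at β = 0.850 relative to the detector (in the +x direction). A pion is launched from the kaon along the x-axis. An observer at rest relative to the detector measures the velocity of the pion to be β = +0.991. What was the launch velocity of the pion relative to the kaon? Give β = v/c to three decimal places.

Invert the composition law: u' = (u − v)/(1 − uv/c²).
u' = (0.991 − 0.850) / (1 − (0.991)(0.850)) = 0.1410/0.1577 = 0.8944.

β = +0.894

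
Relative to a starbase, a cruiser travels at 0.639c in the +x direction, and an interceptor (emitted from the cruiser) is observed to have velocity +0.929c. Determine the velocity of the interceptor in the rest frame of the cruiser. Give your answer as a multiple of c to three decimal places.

Invert the composition law: u' = (u − v)/(1 − uv/c²).
u' = (0.929 − 0.639) / (1 − (0.929)(0.639)) = 0.2900/0.4064 = 0.7136.

+0.714c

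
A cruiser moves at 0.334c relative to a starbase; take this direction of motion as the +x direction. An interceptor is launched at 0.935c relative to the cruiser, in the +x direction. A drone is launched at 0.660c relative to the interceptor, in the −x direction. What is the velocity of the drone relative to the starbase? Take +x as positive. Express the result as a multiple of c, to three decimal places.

Apply u = (u' + v)/(1 + u'v/c²) successively, working outward toward the starbase.
Start: velocity of the cruiser relative to the starbase = 0.3340c.
Compose with the interceptor (u' = 0.935 in the cruiser frame): u_1 = (0.935 + 0.334) / (1 + 0.935·0.334) = 1.2690/1.3123 = 0.9670.
Compose with the drone (u' = -0.660 in the interceptor frame): u_2 = (-0.660 + 0.967) / (1 + (-0.660)·0.967) = 0.3070/0.3618 = 0.8486.

+0.849c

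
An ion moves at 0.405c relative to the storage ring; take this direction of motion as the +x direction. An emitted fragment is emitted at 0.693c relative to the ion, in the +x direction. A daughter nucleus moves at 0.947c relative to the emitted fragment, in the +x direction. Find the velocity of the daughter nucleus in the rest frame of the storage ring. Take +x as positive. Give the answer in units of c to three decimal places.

0.996c

Apply u = (u' + v)/(1 + u'v/c²) successively, working outward toward the storage ring.
Start: velocity of the ion relative to the storage ring = 0.4050c.
Compose with the emitted fragment (u' = 0.693 in the ion frame): u_1 = (0.693 + 0.405) / (1 + 0.693·0.405) = 1.0980/1.2807 = 0.8574.
Compose with the daughter nucleus (u' = 0.947 in the emitted fragment frame): u_2 = (0.947 + 0.857) / (1 + 0.947·0.857) = 1.8044/1.8119 = 0.9958.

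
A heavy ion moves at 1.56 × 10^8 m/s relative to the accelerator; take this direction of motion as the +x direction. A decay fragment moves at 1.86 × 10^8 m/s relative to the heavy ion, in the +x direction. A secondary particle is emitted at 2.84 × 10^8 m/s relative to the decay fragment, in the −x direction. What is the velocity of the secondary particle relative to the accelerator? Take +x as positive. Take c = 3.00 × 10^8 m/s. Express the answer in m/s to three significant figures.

Apply u = (u' + v)/(1 + u'v/c²) successively, working outward toward the accelerator.
(Dividing each given speed by c = 3.00 × 10^8 m/s to work in units of c.)
Start: velocity of the heavy ion relative to the accelerator = 0.5200c.
Compose with the decay fragment (u' = 0.620 in the heavy ion frame): u_1 = (0.620 + 0.520) / (1 + 0.620·0.520) = 1.1400/1.3224 = 0.8621.
Compose with the secondary particle (u' = -0.947 in the decay fragment frame): u_2 = (-0.947 + 0.862) / (1 + (-0.947)·0.862) = -0.0846/0.1839 = -0.4600.
So u = -0.4600 × 3.00 × 10^8 m/s.

-1.38 × 10^8 m/s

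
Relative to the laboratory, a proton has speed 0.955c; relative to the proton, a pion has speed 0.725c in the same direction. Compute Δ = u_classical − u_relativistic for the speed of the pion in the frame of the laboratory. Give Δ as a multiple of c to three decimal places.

Δ = 0.687c

Galilean: u_cl = 0.725 + 0.955 = 1.6800.
Relativistic: u_rel = (0.725 + 0.955) / (1 + 0.725·0.955) = 1.6800/1.6924 = 0.9927.
Δ = 1.6800 − 0.9927 = 0.6873.
(The classical prediction exceeds c; the relativistic result does not.)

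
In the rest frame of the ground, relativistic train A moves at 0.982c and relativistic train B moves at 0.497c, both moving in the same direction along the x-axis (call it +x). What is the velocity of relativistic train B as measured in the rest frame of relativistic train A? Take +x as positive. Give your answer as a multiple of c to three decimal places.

-0.947c

β_A = 0.982, β_B = 0.497.
Transform to A's frame with the inverse velocity-addition law: u' = (u − v)/(1 − uv/c²), taking u = β_B and v = β_A.
u' = (0.497 − 0.982) / (1 − (0.982)(0.497)) = -0.4850/0.5119 = -0.9474.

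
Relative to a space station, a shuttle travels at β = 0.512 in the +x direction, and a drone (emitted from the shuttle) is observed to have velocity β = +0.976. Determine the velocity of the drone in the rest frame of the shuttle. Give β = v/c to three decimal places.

Invert the composition law: u' = (u − v)/(1 − uv/c²).
u' = (0.976 − 0.512) / (1 − (0.976)(0.512)) = 0.4640/0.5003 = 0.9275.

β = +0.927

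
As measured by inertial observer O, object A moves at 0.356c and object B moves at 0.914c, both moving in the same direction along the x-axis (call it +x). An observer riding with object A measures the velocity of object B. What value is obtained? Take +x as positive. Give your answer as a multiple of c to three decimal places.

+0.827c

β_A = 0.356, β_B = 0.914.
Transform to A's frame with the inverse velocity-addition law: u' = (u − v)/(1 − uv/c²), taking u = β_B and v = β_A.
u' = (0.914 − 0.356) / (1 − (0.356)(0.914)) = 0.5580/0.6746 = 0.8271.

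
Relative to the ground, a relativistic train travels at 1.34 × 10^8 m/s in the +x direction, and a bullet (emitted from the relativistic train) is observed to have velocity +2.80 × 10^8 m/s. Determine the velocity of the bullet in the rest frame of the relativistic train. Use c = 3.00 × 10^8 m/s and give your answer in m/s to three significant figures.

v = 0.447c, u = 0.933c.
Invert the composition law: u' = (u − v)/(1 − uv/c²).
u' = (0.933 − 0.447) / (1 − (0.933)(0.447)) = 0.4867/0.5831 = 0.8346.
u' = 0.8346 × 3.00 × 10^8 m/s.

+2.50 × 10^8 m/s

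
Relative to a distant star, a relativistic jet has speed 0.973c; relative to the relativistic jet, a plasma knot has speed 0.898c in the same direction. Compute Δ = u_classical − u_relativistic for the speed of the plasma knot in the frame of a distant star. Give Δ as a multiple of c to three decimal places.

Δ = 0.872c

Galilean: u_cl = 0.898 + 0.973 = 1.8710.
Relativistic: u_rel = (0.898 + 0.973) / (1 + 0.898·0.973) = 1.8710/1.8738 = 0.9985.
Δ = 1.8710 − 0.9985 = 0.8725.
(The classical prediction exceeds c; the relativistic result does not.)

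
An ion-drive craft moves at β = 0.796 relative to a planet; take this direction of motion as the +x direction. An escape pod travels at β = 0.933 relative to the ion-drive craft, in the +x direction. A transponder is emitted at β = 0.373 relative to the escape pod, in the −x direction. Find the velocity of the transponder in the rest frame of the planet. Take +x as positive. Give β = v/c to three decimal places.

β = +0.983

Apply u = (u' + v)/(1 + u'v/c²) successively, working outward toward the planet.
Start: velocity of the ion-drive craft relative to the planet = 0.7960c.
Compose with the escape pod (u' = 0.933 in the ion-drive craft frame): u_1 = (0.933 + 0.796) / (1 + 0.933·0.796) = 1.7290/1.7427 = 0.9922.
Compose with the transponder (u' = -0.373 in the escape pod frame): u_2 = (-0.373 + 0.992) / (1 + (-0.373)·0.992) = 0.6192/0.6299 = 0.9829.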